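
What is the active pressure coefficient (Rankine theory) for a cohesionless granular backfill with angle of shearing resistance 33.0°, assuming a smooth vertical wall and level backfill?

K_a = tan²(45° − φ/2) = tan²(28.50°) = 0.2948.

0.295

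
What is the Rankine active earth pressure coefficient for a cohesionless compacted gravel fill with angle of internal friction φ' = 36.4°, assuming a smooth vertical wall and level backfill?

K_a = (1 − sin φ)/(1 + sin φ) = (1 − sin 36.4°)/(1 + sin 36.4°) = 0.2552.

0.255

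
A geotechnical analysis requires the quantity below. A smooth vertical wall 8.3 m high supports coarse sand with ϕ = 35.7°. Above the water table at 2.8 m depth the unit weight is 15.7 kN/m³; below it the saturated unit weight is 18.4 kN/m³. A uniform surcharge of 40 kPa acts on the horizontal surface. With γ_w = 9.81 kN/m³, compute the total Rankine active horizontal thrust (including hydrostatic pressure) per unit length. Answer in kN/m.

K_a = tan²(45° − φ/2) = 0.2630.
γ' = 18.4 − 9.81 = 8.590 kN/m³. h₂ = H − d_w = 5.5 m.
σ'_h: at surface K_a·q = 10.52; at WT K_a(q+γd_w) = 22.08; at base K_a(q+γd_w+γ'h₂) = 34.51 kPa.
P₁ = ½(10.52+22.08)×2.8 = 45.64; P₂ = ½(22.08+34.51)×5.5 = 155.6; P_w = ½γ_w h₂² = 148.4.
Total = 45.64+155.6+148.4 = 349.6 kN/m.

350 kN/m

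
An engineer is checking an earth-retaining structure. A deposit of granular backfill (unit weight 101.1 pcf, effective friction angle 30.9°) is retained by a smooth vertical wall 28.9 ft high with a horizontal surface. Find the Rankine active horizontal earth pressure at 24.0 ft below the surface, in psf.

K_a = (1 − sin φ)/(1 + sin φ) = 0.3214.
σ_h = K_a γ z = 0.3214 × 101.1 × 24.0 = 779.9 psf.

780 psf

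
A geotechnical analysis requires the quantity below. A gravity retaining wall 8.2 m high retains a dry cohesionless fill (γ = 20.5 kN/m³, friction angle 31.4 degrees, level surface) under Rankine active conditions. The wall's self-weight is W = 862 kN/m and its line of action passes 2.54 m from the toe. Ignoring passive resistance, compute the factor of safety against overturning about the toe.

K_a = tan²(45° − 31.4°/2) = 0.3149.
P_a = ½K_aγH² = 0.5×0.3149×20.5×8.2² = 217.0 kN/m, acting at H/3 = 2.733 m above the base.
Overturning moment M_o = P_a × H/3 = 217.0 × 2.733 = 593.3.
Resisting moment M_r = W × 2.54 = 862 × 2.54 = 2189.
FS_overturning = M_r/M_o = 2189/593.3 = 3.691.

3.69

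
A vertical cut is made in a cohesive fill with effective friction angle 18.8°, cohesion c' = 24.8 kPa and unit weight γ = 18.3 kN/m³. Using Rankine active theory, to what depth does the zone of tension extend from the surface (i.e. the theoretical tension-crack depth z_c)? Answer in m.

3.79 m

K_a = tan²(45° − 18.8°/2) = 0.5126; √K_a = 0.7159.
The active pressure is zero where K_a γ z = 2c√K_a, so z_c = 2c/(γ√K_a) = 2×24.8/(18.3×0.7159) = 3.786 m.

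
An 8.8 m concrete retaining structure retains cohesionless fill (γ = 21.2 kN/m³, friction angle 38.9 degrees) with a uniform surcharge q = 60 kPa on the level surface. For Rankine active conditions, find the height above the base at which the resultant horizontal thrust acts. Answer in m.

3.51 m

K_a = 0.2285.
Triangular part P₁ = ½K_aγH² = 187.6 at H/3 = 2.933 m; rectangular part P₂ = K_a q H = 120.7 at H/2 = 4.400 m.
ȳ = (P₁·2.933 + P₂·4.400)/(P₁+P₂) = 3.507 m.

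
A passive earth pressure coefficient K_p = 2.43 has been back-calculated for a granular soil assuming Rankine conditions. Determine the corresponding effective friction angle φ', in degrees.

K_p = (1+sin φ)/(1−sin φ) ⇒ sin φ = (K_p − 1)/(K_p + 1) = 0.4169.
φ = arcsin(0.4169) = 24.64°.

24.6°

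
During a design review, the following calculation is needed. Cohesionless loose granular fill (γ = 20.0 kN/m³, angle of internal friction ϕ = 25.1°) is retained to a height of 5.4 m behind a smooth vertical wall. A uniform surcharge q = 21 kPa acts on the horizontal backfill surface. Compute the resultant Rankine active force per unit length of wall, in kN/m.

K_a = tan²(45° − φ/2) = 0.4043.
Soil triangle: ½ K_a γ H² = 0.5×0.4043×20.0×5.4² = 117.9 kN/m.
Surcharge rectangle: K_a q H = 0.4043×21×5.4 = 45.85 kN/m.
Total = 117.9 + 45.85 = 163.7 kN/m.

164 kN/m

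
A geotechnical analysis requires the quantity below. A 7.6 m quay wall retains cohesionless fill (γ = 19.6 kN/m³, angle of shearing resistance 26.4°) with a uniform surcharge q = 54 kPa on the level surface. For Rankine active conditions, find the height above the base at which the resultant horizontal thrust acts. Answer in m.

3.07 m

K_a = 0.3844.
Triangular part P₁ = ½K_aγH² = 217.6 at H/3 = 2.533 m; rectangular part P₂ = K_a q H = 157.8 at H/2 = 3.800 m.
ȳ = (P₁·2.533 + P₂·3.800)/(P₁+P₂) = 3.066 m.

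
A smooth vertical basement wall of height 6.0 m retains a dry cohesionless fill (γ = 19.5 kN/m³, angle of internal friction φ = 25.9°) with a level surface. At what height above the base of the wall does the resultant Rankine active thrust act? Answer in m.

K_a = 0.3920.
The pressure distribution is triangular, so the resultant acts at H/3 above the base = 6.0/3 = 2.000 m.

2.00 m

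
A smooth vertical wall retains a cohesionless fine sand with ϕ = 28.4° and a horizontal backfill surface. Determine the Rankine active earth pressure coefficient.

0.355

K_a = (1 − sin φ)/(1 + sin φ) = (1 − sin 28.4°)/(1 + sin 28.4°) = 0.3554.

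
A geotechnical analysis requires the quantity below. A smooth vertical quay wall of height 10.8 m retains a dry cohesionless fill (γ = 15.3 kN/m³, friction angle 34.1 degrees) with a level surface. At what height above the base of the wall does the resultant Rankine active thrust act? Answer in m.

3.60 m

K_a = 0.2815.
The pressure distribution is triangular, so the resultant acts at H/3 above the base = 10.8/3 = 3.600 m.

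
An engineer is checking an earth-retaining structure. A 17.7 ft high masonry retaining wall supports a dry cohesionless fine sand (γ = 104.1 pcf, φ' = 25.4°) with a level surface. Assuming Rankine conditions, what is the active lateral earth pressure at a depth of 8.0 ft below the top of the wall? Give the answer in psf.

K_a = (1 − sin φ)/(1 + sin φ) = 0.3996.
σ_h = K_a γ z = 0.3996 × 104.1 × 8.0 = 332.8 psf.

333 psf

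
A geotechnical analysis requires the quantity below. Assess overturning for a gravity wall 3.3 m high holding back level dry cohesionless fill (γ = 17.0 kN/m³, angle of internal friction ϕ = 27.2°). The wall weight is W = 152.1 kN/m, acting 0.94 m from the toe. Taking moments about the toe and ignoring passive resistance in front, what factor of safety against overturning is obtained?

K_a = tan²(45° − 27.2°/2) = 0.3726.
P_a = ½K_aγH² = 0.5×0.3726×17.0×3.3² = 34.49 kN/m, acting at H/3 = 1.100 m above the base.
Overturning moment M_o = P_a × H/3 = 34.49 × 1.100 = 37.94.
Resisting moment M_r = W × 0.94 = 152.1 × 0.94 = 143.0.
FS_overturning = M_r/M_o = 143.0/37.94 = 3.769.

3.77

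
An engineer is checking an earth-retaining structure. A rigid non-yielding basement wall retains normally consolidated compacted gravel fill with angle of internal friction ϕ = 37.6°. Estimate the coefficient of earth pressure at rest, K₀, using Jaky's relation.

K₀ = 1 − sin φ' = 1 − sin 37.6° = 0.3899.

0.390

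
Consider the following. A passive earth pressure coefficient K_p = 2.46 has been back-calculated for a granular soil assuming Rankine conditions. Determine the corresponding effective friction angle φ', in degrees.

25.0°

K_p = (1+sin φ)/(1−sin φ) ⇒ sin φ = (K_p − 1)/(K_p + 1) = 0.4220.
φ = arcsin(0.4220) = 24.96°.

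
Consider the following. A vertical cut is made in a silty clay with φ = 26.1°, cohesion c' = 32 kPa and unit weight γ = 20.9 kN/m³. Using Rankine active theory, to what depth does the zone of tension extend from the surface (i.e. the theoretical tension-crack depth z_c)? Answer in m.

4.91 m

K_a = tan²(45° − 26.1°/2) = 0.3889; √K_a = 0.6237.
The active pressure is zero where K_a γ z = 2c√K_a, so z_c = 2c/(γ√K_a) = 2×32/(20.9×0.6237) = 4.910 m.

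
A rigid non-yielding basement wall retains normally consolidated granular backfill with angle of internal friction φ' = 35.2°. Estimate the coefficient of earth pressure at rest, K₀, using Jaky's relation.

K₀ = 1 − sin φ' = 1 − sin 35.2° = 0.4236.

0.424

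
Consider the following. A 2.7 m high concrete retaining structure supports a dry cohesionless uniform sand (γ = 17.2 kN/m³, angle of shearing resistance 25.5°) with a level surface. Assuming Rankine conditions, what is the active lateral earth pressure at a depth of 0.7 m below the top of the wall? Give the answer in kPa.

K_a = (1 − sin φ)/(1 + sin φ) = 0.3981.
σ_h = K_a γ z = 0.3981 × 17.2 × 0.7 = 4.793 kPa.

4.79 kPa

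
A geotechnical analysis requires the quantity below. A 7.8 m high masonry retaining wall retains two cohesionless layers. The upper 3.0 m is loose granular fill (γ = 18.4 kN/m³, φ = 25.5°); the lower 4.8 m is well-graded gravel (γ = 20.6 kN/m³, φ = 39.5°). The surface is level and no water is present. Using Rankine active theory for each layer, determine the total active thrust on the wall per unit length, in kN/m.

145 kN/m

K_a1 = tan²(45°−25.5°/2) = 0.3981; K_a2 = tan²(45°−39.5°/2) = 0.2224.
Layer 1: σ at base = K_a1 γ₁ h₁ = 21.98 kPa; P₁ = ½×21.98×3.0 = 32.96.
Layer 2: σ_v at top = γ₁h₁ = 55.20; σ_h top = K_a2×55.20 = 12.28; σ_h base = K_a2×(55.20+20.6×4.8) = 34.27.
P₂ = ½(12.28+34.27)×4.8 = 111.7. Total P_a = 32.96+111.7 = 144.7 kN/m.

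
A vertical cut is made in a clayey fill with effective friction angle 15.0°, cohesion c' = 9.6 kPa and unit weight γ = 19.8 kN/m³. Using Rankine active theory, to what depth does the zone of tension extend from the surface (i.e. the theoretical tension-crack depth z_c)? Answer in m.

K_a = tan²(45° − 15.0°/2) = 0.5888; √K_a = 0.7673.
The active pressure is zero where K_a γ z = 2c√K_a, so z_c = 2c/(γ√K_a) = 2×9.6/(19.8×0.7673) = 1.264 m.

1.26 m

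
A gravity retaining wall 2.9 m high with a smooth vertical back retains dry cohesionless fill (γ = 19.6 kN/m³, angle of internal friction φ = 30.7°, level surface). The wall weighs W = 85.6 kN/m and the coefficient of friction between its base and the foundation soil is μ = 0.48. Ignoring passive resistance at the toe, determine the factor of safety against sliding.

K_a = tan²(45° − 30.7°/2) = 0.3240.
P_a = ½K_aγH² = 0.5×0.3240×19.6×2.9² = 26.71 kN/m, acting at H/3 = 0.9667 m above the base.
FS_sliding = μW / P_a = 0.48×85.6 / 26.71 = 1.539.

1.54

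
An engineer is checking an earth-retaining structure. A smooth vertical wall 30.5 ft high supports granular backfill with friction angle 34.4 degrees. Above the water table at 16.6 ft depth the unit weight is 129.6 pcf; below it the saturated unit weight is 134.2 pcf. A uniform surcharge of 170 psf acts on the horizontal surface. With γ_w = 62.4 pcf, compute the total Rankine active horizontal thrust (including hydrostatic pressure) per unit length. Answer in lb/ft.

22700 lb/ft

K_a = tan²(45° − φ/2) = 0.2780.
γ' = 134.2 − 62.4 = 71.80 pcf. h₂ = H − d_w = 13.9 ft.
σ'_h: at surface K_a·q = 47.26; at WT K_a(q+γd_w) = 645.3; at base K_a(q+γd_w+γ'h₂) = 922.7 psf.
P₁ = ½(47.26+645.3)×16.6 = 5748; P₂ = ½(645.3+922.7)×13.9 = 10900; P_w = ½γ_w h₂² = 6028.
Total = 5748+10900+6028 = 22670 lb/ft.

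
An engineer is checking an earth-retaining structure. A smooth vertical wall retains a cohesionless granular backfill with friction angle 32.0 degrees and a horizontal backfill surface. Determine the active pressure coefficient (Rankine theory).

K_a = (1 − sin φ)/(1 + sin φ) = (1 − sin 32.0°)/(1 + sin 32.0°) = 0.3073.

0.307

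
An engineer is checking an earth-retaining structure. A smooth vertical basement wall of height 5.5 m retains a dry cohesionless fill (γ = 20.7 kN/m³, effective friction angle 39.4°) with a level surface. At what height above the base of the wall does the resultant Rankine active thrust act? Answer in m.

K_a = 0.2234.
The pressure distribution is triangular, so the resultant acts at H/3 above the base = 5.5/3 = 1.833 m.

1.83 m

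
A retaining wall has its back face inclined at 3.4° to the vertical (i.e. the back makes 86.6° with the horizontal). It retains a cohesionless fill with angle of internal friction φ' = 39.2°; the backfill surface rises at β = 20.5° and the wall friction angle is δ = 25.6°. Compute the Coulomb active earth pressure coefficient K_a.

K_a = sin²(α+φ) / [sin²α · sin(α−δ) · (1 + √{sin(φ+δ)sin(φ−β) / (sin(α−δ)sin(α+β))})²].
With α = 86.6°, φ = 39.2°, δ = 25.6°, β = 20.5°: K_a = 0.2989.

0.299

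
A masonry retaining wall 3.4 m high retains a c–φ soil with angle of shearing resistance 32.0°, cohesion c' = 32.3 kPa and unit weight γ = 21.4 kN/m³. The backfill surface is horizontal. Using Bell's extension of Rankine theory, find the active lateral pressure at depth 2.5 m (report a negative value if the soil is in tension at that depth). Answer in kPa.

-19.4 kPa

K_a = (1 − sin φ)/(1 + sin φ) = 0.3073.
σ_a = K_a γ z − 2c√K_a = 0.3073×21.4×2.5 − 2×32.3×0.5543 = -19.37 kPa.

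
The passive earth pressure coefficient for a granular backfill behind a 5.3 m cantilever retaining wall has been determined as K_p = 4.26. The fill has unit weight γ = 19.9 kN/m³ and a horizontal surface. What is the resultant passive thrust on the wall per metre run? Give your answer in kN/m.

1190 kN/m

P = ½ K_p γ H² = 0.5 × 4.26 × 19.9 × 5.3² = 1191 kN/m.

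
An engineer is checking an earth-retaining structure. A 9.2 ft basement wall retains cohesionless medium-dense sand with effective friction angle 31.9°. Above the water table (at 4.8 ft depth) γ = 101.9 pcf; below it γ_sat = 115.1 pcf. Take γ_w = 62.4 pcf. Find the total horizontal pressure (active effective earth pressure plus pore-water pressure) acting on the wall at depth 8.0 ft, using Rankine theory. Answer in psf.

403 psf

K_a = (1 − sin φ)/(1 + sin φ) = 0.3085.
γ' = 115.1 − 62.4 = 52.70 pcf.
Effective vertical stress at 8.0 ft: σ'_v = 101.9×4.8 + 52.70×3.20 = 657.8 psf.
σ'_h = K_a σ'_v = 0.3085 × 657.8 = 202.9 psf; u = γ_w × 3.20 = 199.7 psf.
Total σ_h = 202.9 + 199.7 = 402.6 psf.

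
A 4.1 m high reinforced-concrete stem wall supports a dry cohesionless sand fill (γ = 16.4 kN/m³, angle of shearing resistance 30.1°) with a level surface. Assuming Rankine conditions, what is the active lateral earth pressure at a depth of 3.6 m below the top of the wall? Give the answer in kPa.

19.6 kPa

K_a = (1 − sin φ)/(1 + sin φ) = 0.3320.
σ_h = K_a γ z = 0.3320 × 16.4 × 3.6 = 19.60 kPa.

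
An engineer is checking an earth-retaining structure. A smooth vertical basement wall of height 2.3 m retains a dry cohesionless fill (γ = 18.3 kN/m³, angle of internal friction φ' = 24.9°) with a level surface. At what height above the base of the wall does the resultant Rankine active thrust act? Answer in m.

0.767 m

K_a = 0.4074.
The pressure distribution is triangular, so the resultant acts at H/3 above the base = 2.3/3 = 0.7667 m.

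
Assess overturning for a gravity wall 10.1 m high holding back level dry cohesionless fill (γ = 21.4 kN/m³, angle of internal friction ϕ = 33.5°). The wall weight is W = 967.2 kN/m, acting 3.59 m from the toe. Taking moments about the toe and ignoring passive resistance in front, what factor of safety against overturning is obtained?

3.27

K_a = tan²(45° − 33.5°/2) = 0.2887.
P_a = ½K_aγH² = 0.5×0.2887×21.4×10.1² = 315.1 kN/m, acting at H/3 = 3.367 m above the base.
Overturning moment M_o = P_a × H/3 = 315.1 × 3.367 = 1061.
Resisting moment M_r = W × 3.59 = 967.2 × 3.59 = 3472.
FS_overturning = M_r/M_o = 3472/1061 = 3.273.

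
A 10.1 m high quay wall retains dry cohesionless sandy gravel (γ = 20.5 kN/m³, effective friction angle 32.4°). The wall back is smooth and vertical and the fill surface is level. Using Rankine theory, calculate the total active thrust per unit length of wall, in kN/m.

316 kN/m

K_a = tan²(45° − φ/2) = 0.3022.
P_a = ½ K_a γ H² = 0.5 × 0.3022 × 20.5 × 10.1² = 316.0 kN/m.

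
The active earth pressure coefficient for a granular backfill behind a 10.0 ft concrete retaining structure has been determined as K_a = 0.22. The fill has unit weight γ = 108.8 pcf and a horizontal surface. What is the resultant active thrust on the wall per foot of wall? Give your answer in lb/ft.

P = ½ K_a γ H² = 0.5 × 0.22 × 108.8 × 10.0² = 1197 lb/ft.

1200 lb/ft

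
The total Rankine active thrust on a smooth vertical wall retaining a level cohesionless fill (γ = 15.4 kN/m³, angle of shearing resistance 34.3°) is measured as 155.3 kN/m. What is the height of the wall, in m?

8.50 m

K_a = 0.2792. P_a = ½ K_a γ H² ⇒ H = √(2P_a/(K_a γ)).
H = √(2×155.3/(0.2792×15.4)) = 8.500 m.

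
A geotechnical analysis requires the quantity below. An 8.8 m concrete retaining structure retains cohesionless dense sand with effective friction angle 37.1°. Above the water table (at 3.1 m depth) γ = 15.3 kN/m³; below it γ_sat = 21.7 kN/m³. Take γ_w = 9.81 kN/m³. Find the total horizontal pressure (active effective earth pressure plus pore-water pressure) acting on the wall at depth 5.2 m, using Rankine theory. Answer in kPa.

38.5 kPa

K_a = (1 − sin φ)/(1 + sin φ) = 0.2475.
γ' = 21.7 − 9.81 = 11.89 kN/m³.
Effective vertical stress at 5.2 m: σ'_v = 15.3×3.1 + 11.89×2.10 = 72.40 kPa.
σ'_h = K_a σ'_v = 0.2475 × 72.40 = 17.92 kPa; u = γ_w × 2.10 = 20.60 kPa.
Total σ_h = 17.92 + 20.60 = 38.52 kPa.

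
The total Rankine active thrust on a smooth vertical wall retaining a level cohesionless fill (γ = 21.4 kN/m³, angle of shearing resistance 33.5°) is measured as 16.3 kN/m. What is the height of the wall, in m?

2.30 m

K_a = 0.2887. P_a = ½ K_a γ H² ⇒ H = √(2P_a/(K_a γ)).
H = √(2×16.3/(0.2887×21.4)) = 2.297 m.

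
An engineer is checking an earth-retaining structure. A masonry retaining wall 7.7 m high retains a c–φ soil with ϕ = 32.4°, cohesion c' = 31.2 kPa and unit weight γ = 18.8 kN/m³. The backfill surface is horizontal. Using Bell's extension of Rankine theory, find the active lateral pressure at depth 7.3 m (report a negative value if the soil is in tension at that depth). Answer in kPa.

7.17 kPa

K_a = (1 − sin φ)/(1 + sin φ) = 0.3022.
σ_a = K_a γ z − 2c√K_a = 0.3022×18.8×7.3 − 2×31.2×0.5498 = 7.173 kPa.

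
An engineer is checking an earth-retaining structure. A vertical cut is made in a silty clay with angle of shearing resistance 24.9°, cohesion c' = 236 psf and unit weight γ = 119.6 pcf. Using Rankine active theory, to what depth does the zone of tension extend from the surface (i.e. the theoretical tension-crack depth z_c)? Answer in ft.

6.18 ft

K_a = tan²(45° − 24.9°/2) = 0.4074; √K_a = 0.6383.
The active pressure is zero where K_a γ z = 2c√K_a, so z_c = 2c/(γ√K_a) = 2×236/(119.6×0.6383) = 6.183 ft.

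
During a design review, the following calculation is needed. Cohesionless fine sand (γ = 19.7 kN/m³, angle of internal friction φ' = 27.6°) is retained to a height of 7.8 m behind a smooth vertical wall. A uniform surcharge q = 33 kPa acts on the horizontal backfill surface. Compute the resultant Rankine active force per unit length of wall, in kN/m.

K_a = tan²(45° − φ/2) = 0.3668.
Soil triangle: ½ K_a γ H² = 0.5×0.3668×19.7×7.8² = 219.8 kN/m.
Surcharge rectangle: K_a q H = 0.3668×33×7.8 = 94.41 kN/m.
Total = 219.8 + 94.41 = 314.2 kN/m.

314 kN/m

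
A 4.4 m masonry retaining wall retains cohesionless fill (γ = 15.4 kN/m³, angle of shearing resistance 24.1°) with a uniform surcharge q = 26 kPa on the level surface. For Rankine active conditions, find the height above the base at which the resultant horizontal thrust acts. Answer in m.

K_a = 0.4201.
Triangular part P₁ = ½K_aγH² = 62.63 at H/3 = 1.467 m; rectangular part P₂ = K_a q H = 48.06 at H/2 = 2.200 m.
ȳ = (P₁·1.467 + P₂·2.200)/(P₁+P₂) = 1.785 m.

1.79 m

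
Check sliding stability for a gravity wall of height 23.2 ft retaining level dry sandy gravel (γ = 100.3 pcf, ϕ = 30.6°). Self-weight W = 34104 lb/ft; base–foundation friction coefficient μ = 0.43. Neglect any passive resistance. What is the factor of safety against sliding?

1.67

K_a = tan²(45° − 30.6°/2) = 0.3253.
P_a = ½K_aγH² = 0.5×0.3253×100.3×23.2² = 8782 lb/ft, acting at H/3 = 7.733 ft above the base.
FS_sliding = μW / P_a = 0.43×34104 / 8782 = 1.670.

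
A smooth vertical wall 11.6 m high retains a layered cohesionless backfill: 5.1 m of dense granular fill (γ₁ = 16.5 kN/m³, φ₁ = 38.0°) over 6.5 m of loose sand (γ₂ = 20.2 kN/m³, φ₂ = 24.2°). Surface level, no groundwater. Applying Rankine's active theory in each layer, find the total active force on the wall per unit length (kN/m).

K_a1 = tan²(45°−38.0°/2) = 0.2379; K_a2 = tan²(45°−24.2°/2) = 0.4185.
Layer 1: σ at base = K_a1 γ₁ h₁ = 20.02 kPa; P₁ = ½×20.02×5.1 = 51.05.
Layer 2: σ_v at top = γ₁h₁ = 84.15; σ_h top = K_a2×84.15 = 35.22; σ_h base = K_a2×(84.15+20.2×6.5) = 90.17.
P₂ = ½(35.22+90.17)×6.5 = 407.5. Total P_a = 51.05+407.5 = 458.6 kN/m.

459 kN/m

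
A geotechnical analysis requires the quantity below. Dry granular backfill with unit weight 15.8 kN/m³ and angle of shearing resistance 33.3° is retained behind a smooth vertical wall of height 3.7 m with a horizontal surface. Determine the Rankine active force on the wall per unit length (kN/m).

31.5 kN/m

K_a = tan²(45° − φ/2) = 0.2911.
P_a = ½ K_a γ H² = 0.5 × 0.2911 × 15.8 × 3.7² = 31.49 kN/m.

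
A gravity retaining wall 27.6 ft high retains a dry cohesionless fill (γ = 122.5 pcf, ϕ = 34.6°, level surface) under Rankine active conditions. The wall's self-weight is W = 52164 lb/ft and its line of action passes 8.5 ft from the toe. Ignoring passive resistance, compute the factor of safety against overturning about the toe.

K_a = tan²(45° − 34.6°/2) = 0.2756.
P_a = ½K_aγH² = 0.5×0.2756×122.5×27.6² = 12860 lb/ft, acting at H/3 = 9.200 ft above the base.
Overturning moment M_o = P_a × H/3 = 12860 × 9.200 = 118300.
Resisting moment M_r = W × 8.5 = 52164 × 8.5 = 443400.
FS_overturning = M_r/M_o = 443400/118300 = 3.747.

3.75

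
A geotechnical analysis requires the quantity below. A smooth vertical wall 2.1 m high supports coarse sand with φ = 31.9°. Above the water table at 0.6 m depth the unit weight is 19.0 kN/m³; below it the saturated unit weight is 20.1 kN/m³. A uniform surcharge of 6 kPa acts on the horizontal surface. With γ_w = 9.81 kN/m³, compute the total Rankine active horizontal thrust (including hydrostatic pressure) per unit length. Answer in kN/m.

24.8 kN/m

K_a = tan²(45° − φ/2) = 0.3085.
γ' = 20.1 − 9.81 = 10.29 kN/m³. h₂ = H − d_w = 1.5 m.
σ'_h: at surface K_a·q = 1.851; at WT K_a(q+γd_w) = 5.368; at base K_a(q+γd_w+γ'h₂) = 10.13 kPa.
P₁ = ½(1.851+5.368)×0.6 = 2.166; P₂ = ½(5.368+10.13)×1.5 = 11.62; P_w = ½γ_w h₂² = 11.04.
Total = 2.166+11.62+11.04 = 24.83 kN/m.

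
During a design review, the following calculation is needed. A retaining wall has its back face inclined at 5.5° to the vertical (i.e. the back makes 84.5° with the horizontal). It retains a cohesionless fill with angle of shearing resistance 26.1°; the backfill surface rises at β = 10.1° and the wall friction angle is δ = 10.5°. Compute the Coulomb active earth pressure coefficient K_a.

0.460

K_a = sin²(α+φ) / [sin²α · sin(α−δ) · (1 + √{sin(φ+δ)sin(φ−β) / (sin(α−δ)sin(α+β))})²].
With α = 84.5°, φ = 26.1°, δ = 10.5°, β = 10.1°: K_a = 0.4600.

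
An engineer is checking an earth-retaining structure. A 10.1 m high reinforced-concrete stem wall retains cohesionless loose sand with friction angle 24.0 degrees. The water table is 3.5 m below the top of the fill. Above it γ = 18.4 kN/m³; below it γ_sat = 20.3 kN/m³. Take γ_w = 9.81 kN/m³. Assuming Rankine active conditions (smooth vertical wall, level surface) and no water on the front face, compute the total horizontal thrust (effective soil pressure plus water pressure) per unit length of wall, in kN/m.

K_a = tan²(45° − φ/2) = 0.4217.
γ' = 20.3 − 9.81 = 10.49 kN/m³. Depth below WT = 6.6 m.
σ'_h at WT = K_a γ d_w = 27.16 kPa; at base = 27.16 + K_a γ' × 6.6 = 56.36 kPa.
P₁ (0–3.5 m) = ½×27.16×3.5 = 47.53. P₂ (3.5–10.1 m) = ½(27.16+56.36)×6.6 = 275.6.
P_w = ½ γ_w h₂² = 0.5×9.81×6.6² = 213.7. Total = 47.53+275.6+213.7 = 536.8 kN/m.

537 kN/m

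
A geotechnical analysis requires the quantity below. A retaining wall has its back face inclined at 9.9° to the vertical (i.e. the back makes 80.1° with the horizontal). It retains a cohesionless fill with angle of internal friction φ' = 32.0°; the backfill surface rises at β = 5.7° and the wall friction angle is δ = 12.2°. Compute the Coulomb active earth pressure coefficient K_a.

K_a = sin²(α+φ) / [sin²α · sin(α−δ) · (1 + √{sin(φ+δ)sin(φ−β) / (sin(α−δ)sin(α+β))})²].
With α = 80.1°, φ = 32.0°, δ = 12.2°, β = 5.7°: K_a = 0.3833.

0.383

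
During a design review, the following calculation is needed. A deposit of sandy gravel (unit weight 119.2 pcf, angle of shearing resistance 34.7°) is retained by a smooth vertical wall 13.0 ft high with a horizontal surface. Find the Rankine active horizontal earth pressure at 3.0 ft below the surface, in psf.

K_a = (1 − sin φ)/(1 + sin φ) = 0.2745.
σ_h = K_a γ z = 0.2745 × 119.2 × 3.0 = 98.15 psf.

98.2 psf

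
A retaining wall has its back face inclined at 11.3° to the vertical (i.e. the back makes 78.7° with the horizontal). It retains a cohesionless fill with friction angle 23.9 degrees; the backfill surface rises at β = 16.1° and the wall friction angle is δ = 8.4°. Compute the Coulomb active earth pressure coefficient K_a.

K_a = sin²(α+φ) / [sin²α · sin(α−δ) · (1 + √{sin(φ+δ)sin(φ−β) / (sin(α−δ)sin(α+β))})²].
With α = 78.7°, φ = 23.9°, δ = 8.4°, β = 16.1°: K_a = 0.6441.

0.644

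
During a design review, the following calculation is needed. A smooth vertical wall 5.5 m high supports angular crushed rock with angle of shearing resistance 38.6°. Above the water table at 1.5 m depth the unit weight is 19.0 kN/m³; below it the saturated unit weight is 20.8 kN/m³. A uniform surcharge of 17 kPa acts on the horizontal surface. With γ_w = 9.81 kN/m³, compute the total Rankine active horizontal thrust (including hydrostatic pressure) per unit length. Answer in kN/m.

152 kN/m

K_a = tan²(45° − φ/2) = 0.2316.
γ' = 20.8 − 9.81 = 10.99 kN/m³. h₂ = H − d_w = 4.0 m.
σ'_h: at surface K_a·q = 3.938; at WT K_a(q+γd_w) = 10.54; at base K_a(q+γd_w+γ'h₂) = 20.72 kPa.
P₁ = ½(3.938+10.54)×1.5 = 10.86; P₂ = ½(10.54+20.72)×4.0 = 62.52; P_w = ½γ_w h₂² = 78.48.
Total = 10.86+62.52+78.48 = 151.9 kN/m.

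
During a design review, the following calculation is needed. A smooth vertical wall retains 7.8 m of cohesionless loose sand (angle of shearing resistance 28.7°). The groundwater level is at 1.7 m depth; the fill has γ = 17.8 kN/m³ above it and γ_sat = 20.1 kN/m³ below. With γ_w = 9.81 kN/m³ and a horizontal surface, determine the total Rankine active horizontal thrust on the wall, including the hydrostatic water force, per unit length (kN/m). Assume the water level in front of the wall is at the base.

K_a = tan²(45° − φ/2) = 0.3511.
γ' = 20.1 − 9.81 = 10.29 kN/m³. Depth below WT = 6.1 m.
σ'_h at WT = K_a γ d_w = 10.63 kPa; at base = 10.63 + K_a γ' × 6.1 = 32.67 kPa.
P₁ (0–1.7 m) = ½×10.63×1.7 = 9.032. P₂ (1.7–7.8 m) = ½(10.63+32.67)×6.1 = 132.0.
P_w = ½ γ_w h₂² = 0.5×9.81×6.1² = 182.5. Total = 9.032+132.0+182.5 = 323.6 kN/m.

324 kN/m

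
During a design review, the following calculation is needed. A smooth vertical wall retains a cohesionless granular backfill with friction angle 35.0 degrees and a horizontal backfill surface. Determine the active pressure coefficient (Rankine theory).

K_a = tan²(45° − φ/2) = tan²(27.50°) = 0.2710.

0.271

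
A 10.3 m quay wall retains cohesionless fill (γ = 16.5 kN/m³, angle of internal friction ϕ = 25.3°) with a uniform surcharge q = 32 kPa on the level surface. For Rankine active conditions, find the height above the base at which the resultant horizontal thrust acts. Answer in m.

3.90 m

K_a = 0.4012.
Triangular part P₁ = ½K_aγH² = 351.1 at H/3 = 3.433 m; rectangular part P₂ = K_a q H = 132.2 at H/2 = 5.150 m.
ȳ = (P₁·3.433 + P₂·5.150)/(P₁+P₂) = 3.903 m.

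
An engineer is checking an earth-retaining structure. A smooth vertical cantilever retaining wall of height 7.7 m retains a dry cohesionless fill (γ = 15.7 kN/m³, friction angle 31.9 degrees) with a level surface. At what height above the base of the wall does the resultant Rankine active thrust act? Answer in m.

K_a = 0.3085.
The pressure distribution is triangular, so the resultant acts at H/3 above the base = 7.7/3 = 2.567 m.

2.57 m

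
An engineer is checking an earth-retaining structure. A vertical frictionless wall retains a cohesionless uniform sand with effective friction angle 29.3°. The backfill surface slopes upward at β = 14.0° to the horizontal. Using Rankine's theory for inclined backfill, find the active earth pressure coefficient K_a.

0.379

K_a = cos β · (cos β − √(cos²β − cos²φ)) / (cos β + √(cos²β − cos²φ)).
cos β = 0.9703, cos φ = 0.8721, √(cos²β − cos²φ) = 0.4254.
K_a = 0.9703 × (0.9703 − 0.4254)/(0.9703 + 0.4254) = 0.3788.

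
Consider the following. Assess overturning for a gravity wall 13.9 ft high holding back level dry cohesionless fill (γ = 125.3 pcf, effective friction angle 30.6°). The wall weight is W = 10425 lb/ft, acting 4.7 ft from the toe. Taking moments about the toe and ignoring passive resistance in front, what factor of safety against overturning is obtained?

2.69

K_a = tan²(45° − 30.6°/2) = 0.3253.
P_a = ½K_aγH² = 0.5×0.3253×125.3×13.9² = 3938 lb/ft, acting at H/3 = 4.633 ft above the base.
Overturning moment M_o = P_a × H/3 = 3938 × 4.633 = 18250.
Resisting moment M_r = W × 4.7 = 10425 × 4.7 = 49000.
FS_overturning = M_r/M_o = 49000/18250 = 2.685.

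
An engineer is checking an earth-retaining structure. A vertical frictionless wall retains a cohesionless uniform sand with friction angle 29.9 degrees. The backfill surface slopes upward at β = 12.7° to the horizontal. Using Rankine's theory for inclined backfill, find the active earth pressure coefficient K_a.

K_a = cos β · (cos β − √(cos²β − cos²φ)) / (cos β + √(cos²β − cos²φ)).
cos β = 0.9755, cos φ = 0.8669, √(cos²β − cos²φ) = 0.4474.
K_a = 0.9755 × (0.9755 − 0.4474)/(0.9755 + 0.4474) = 0.3621.

0.362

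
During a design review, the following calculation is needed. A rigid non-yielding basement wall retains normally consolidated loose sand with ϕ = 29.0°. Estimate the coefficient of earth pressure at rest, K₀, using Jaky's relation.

K₀ = 1 − sin φ' = 1 − sin 29.0° = 0.5152.

0.515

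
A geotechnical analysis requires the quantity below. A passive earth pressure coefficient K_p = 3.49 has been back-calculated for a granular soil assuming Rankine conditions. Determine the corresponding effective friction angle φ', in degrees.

K_p = (1+sin φ)/(1−sin φ) ⇒ sin φ = (K_p − 1)/(K_p + 1) = 0.5546.
φ = arcsin(0.5546) = 33.68°.

33.7°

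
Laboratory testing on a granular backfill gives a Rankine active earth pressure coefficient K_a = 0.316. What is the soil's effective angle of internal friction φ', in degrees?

K_a = tan²(45° − φ/2) ⇒ 45° − φ/2 = arctan(√0.316) = 29.34°.
φ = 2(45° − 29.34°) = 31.32°.

31.3°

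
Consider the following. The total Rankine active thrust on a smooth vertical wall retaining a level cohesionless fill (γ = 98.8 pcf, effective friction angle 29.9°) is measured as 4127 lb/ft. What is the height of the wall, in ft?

K_a = 0.3347. P_a = ½ K_a γ H² ⇒ H = √(2P_a/(K_a γ)).
H = √(2×4127/(0.3347×98.8)) = 15.80 ft.

15.8 ft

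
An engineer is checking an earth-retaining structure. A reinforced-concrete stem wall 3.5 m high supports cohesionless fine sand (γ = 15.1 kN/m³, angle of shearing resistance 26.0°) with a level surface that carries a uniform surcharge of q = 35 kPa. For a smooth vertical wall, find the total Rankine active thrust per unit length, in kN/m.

83.9 kN/m

K_a = tan²(45° − φ/2) = 0.3905.
Soil triangle: ½ K_a γ H² = 0.5×0.3905×15.1×3.5² = 36.11 kN/m.
Surcharge rectangle: K_a q H = 0.3905×35×3.5 = 47.83 kN/m.
Total = 36.11 + 47.83 = 83.94 kN/m.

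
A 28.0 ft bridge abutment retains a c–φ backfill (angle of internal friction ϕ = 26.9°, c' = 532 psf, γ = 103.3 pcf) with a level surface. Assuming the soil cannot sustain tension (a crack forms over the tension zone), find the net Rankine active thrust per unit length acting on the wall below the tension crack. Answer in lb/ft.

2450 lb/ft

K_a = 0.3770; √K_a = 0.6140.
Tension-crack depth z_c = 2c/(γ√K_a) = 2×532/(103.3×0.6140) = 16.78 ft.
σ_a at base = K_a γ H − 2c√K_a = 0.3770×103.3×28.0 − 2×532×0.6140 = 437.1 psf.
P_a = ½ × 437.1 × (H − z_c) = 0.5×437.1×11.22 = 2453 lb/ft.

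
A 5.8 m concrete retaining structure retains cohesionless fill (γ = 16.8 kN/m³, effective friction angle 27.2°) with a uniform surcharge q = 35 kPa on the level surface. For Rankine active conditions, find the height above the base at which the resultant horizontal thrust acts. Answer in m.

K_a = 0.3726.
Triangular part P₁ = ½K_aγH² = 105.3 at H/3 = 1.933 m; rectangular part P₂ = K_a q H = 75.64 at H/2 = 2.900 m.
ȳ = (P₁·1.933 + P₂·2.900)/(P₁+P₂) = 2.337 m.

2.34 m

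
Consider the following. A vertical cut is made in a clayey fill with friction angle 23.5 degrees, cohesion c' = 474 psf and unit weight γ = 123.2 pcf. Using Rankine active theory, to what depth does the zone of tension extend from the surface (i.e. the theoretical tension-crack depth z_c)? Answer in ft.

11.7 ft

K_a = tan²(45° − 23.5°/2) = 0.4298; √K_a = 0.6556.
The active pressure is zero where K_a γ z = 2c√K_a, so z_c = 2c/(γ√K_a) = 2×474/(123.2×0.6556) = 11.74 ft.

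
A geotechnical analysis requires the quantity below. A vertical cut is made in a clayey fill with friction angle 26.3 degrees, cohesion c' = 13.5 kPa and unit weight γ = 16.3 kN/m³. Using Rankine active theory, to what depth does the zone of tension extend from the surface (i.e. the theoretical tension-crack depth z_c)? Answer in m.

2.67 m

K_a = tan²(45° − 26.3°/2) = 0.3859; √K_a = 0.6212.
The active pressure is zero where K_a γ z = 2c√K_a, so z_c = 2c/(γ√K_a) = 2×13.5/(16.3×0.6212) = 2.666 m.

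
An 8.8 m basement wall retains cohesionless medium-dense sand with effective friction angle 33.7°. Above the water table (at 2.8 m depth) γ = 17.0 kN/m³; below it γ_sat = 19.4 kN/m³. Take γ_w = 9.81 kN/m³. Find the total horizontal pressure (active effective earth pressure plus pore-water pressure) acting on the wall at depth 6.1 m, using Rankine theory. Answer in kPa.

K_a = (1 − sin φ)/(1 + sin φ) = 0.2863.
γ' = 19.4 − 9.81 = 9.590 kN/m³.
Effective vertical stress at 6.1 m: σ'_v = 17.0×2.8 + 9.590×3.30 = 79.25 kPa.
σ'_h = K_a σ'_v = 0.2863 × 79.25 = 22.69 kPa; u = γ_w × 3.30 = 32.37 kPa.
Total σ_h = 22.69 + 32.37 = 55.06 kPa.

55.1 kPa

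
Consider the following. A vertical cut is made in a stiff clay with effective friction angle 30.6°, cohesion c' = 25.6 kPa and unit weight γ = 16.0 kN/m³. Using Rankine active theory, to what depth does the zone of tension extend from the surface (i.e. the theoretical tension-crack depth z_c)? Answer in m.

K_a = tan²(45° − 30.6°/2) = 0.3253; √K_a = 0.5704.
The active pressure is zero where K_a γ z = 2c√K_a, so z_c = 2c/(γ√K_a) = 2×25.6/(16.0×0.5704) = 5.610 m.

5.61 m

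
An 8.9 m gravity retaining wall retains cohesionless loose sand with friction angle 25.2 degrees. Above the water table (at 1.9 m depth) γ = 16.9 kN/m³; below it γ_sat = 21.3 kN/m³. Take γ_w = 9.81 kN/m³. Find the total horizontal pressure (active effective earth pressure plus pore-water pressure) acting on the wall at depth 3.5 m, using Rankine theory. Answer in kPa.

36.0 kPa

K_a = (1 − sin φ)/(1 + sin φ) = 0.4027.
γ' = 21.3 − 9.81 = 11.49 kN/m³.
Effective vertical stress at 3.5 m: σ'_v = 16.9×1.9 + 11.49×1.60 = 50.49 kPa.
σ'_h = K_a σ'_v = 0.4027 × 50.49 = 20.34 kPa; u = γ_w × 1.60 = 15.70 kPa.
Total σ_h = 20.34 + 15.70 = 36.03 kPa.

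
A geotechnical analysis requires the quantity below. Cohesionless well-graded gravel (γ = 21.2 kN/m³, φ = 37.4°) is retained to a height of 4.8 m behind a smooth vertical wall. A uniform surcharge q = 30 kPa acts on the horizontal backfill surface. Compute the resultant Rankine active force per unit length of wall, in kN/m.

K_a = tan²(45° − φ/2) = 0.2443.
Soil triangle: ½ K_a γ H² = 0.5×0.2443×21.2×4.8² = 59.66 kN/m.
Surcharge rectangle: K_a q H = 0.2443×30×4.8 = 35.17 kN/m.
Total = 59.66 + 35.17 = 94.83 kN/m.

94.8 kN/m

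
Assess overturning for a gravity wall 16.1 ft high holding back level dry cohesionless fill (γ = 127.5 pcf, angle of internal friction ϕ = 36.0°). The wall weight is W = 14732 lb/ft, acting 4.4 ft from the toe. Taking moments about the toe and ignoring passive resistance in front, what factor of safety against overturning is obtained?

2.82

K_a = tan²(45° − 36.0°/2) = 0.2596.
P_a = ½K_aγH² = 0.5×0.2596×127.5×16.1² = 4290 lb/ft, acting at H/3 = 5.367 ft above the base.
Overturning moment M_o = P_a × H/3 = 4290 × 5.367 = 23020.
Resisting moment M_r = W × 4.4 = 14732 × 4.4 = 64820.
FS_overturning = M_r/M_o = 64820/23020 = 2.815.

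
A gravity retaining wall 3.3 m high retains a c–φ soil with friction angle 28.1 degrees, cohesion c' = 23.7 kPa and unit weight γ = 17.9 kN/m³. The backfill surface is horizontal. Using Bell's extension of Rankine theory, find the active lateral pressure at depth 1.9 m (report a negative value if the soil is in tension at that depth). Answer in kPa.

K_a = (1 − sin φ)/(1 + sin φ) = 0.3596.
σ_a = K_a γ z − 2c√K_a = 0.3596×17.9×1.9 − 2×23.7×0.5997 = -16.19 kPa.

-16.2 kPa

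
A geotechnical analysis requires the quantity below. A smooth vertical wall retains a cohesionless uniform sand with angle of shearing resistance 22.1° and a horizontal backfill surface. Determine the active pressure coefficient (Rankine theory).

K_a = tan²(45° − φ/2) = tan²(33.95°) = 0.4533.

0.453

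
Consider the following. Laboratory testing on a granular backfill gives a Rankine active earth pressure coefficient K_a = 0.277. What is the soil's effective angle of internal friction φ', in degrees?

34.5°

K_a = tan²(45° − φ/2) ⇒ 45° − φ/2 = arctan(√0.277) = 27.76°.
φ = 2(45° − 27.76°) = 34.48°.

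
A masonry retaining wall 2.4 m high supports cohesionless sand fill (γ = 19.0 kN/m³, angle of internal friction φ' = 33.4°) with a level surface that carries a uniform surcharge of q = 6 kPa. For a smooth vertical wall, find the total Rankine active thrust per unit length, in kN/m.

K_a = tan²(45° − φ/2) = 0.2899.
Soil triangle: ½ K_a γ H² = 0.5×0.2899×19.0×2.4² = 15.86 kN/m.
Surcharge rectangle: K_a q H = 0.2899×6×2.4 = 4.175 kN/m.
Total = 15.86 + 4.175 = 20.04 kN/m.

20.0 kN/m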